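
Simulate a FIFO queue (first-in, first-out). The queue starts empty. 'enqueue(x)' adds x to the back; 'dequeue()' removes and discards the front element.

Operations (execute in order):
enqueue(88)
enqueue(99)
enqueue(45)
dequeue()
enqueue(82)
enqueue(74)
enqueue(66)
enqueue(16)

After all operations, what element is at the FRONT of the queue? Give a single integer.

Answer: 99

Derivation:
enqueue(88): queue = [88]
enqueue(99): queue = [88, 99]
enqueue(45): queue = [88, 99, 45]
dequeue(): queue = [99, 45]
enqueue(82): queue = [99, 45, 82]
enqueue(74): queue = [99, 45, 82, 74]
enqueue(66): queue = [99, 45, 82, 74, 66]
enqueue(16): queue = [99, 45, 82, 74, 66, 16]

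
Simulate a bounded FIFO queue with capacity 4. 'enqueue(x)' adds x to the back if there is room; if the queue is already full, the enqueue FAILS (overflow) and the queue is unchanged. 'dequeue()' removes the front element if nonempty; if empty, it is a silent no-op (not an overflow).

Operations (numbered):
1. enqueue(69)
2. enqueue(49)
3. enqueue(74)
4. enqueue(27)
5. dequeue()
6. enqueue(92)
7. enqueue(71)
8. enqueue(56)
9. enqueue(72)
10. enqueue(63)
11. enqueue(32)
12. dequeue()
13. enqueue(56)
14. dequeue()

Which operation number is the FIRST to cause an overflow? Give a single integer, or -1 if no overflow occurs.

1. enqueue(69): size=1
2. enqueue(49): size=2
3. enqueue(74): size=3
4. enqueue(27): size=4
5. dequeue(): size=3
6. enqueue(92): size=4
7. enqueue(71): size=4=cap → OVERFLOW (fail)
8. enqueue(56): size=4=cap → OVERFLOW (fail)
9. enqueue(72): size=4=cap → OVERFLOW (fail)
10. enqueue(63): size=4=cap → OVERFLOW (fail)
11. enqueue(32): size=4=cap → OVERFLOW (fail)
12. dequeue(): size=3
13. enqueue(56): size=4
14. dequeue(): size=3

Answer: 7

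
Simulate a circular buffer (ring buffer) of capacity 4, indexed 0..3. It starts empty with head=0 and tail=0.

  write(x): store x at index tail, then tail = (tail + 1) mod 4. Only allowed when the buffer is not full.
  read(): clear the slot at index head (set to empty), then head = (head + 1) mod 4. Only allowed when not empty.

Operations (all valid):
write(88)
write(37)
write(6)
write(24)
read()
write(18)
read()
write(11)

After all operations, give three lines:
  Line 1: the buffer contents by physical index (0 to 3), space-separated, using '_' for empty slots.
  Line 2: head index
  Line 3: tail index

Answer: 18 11 6 24
2
2

Derivation:
write(88): buf=[88 _ _ _], head=0, tail=1, size=1
write(37): buf=[88 37 _ _], head=0, tail=2, size=2
write(6): buf=[88 37 6 _], head=0, tail=3, size=3
write(24): buf=[88 37 6 24], head=0, tail=0, size=4
read(): buf=[_ 37 6 24], head=1, tail=0, size=3
write(18): buf=[18 37 6 24], head=1, tail=1, size=4
read(): buf=[18 _ 6 24], head=2, tail=1, size=3
write(11): buf=[18 11 6 24], head=2, tail=2, size=4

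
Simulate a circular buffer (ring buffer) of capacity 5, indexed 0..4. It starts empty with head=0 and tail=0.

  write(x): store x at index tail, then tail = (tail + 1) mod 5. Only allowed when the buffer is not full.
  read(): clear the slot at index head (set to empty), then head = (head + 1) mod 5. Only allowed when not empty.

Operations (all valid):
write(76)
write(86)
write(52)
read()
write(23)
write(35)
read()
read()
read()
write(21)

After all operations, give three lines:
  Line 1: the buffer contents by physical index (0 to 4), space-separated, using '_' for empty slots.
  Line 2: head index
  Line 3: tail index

Answer: 21 _ _ _ 35
4
1

Derivation:
write(76): buf=[76 _ _ _ _], head=0, tail=1, size=1
write(86): buf=[76 86 _ _ _], head=0, tail=2, size=2
write(52): buf=[76 86 52 _ _], head=0, tail=3, size=3
read(): buf=[_ 86 52 _ _], head=1, tail=3, size=2
write(23): buf=[_ 86 52 23 _], head=1, tail=4, size=3
write(35): buf=[_ 86 52 23 35], head=1, tail=0, size=4
read(): buf=[_ _ 52 23 35], head=2, tail=0, size=3
read(): buf=[_ _ _ 23 35], head=3, tail=0, size=2
read(): buf=[_ _ _ _ 35], head=4, tail=0, size=1
write(21): buf=[21 _ _ _ 35], head=4, tail=1, size=2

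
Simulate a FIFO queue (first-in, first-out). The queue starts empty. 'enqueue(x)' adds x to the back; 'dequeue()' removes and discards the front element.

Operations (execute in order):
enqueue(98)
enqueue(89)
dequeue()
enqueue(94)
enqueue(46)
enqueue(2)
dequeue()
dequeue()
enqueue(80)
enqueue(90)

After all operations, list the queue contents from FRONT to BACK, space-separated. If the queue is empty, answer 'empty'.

enqueue(98): [98]
enqueue(89): [98, 89]
dequeue(): [89]
enqueue(94): [89, 94]
enqueue(46): [89, 94, 46]
enqueue(2): [89, 94, 46, 2]
dequeue(): [94, 46, 2]
dequeue(): [46, 2]
enqueue(80): [46, 2, 80]
enqueue(90): [46, 2, 80, 90]

Answer: 46 2 80 90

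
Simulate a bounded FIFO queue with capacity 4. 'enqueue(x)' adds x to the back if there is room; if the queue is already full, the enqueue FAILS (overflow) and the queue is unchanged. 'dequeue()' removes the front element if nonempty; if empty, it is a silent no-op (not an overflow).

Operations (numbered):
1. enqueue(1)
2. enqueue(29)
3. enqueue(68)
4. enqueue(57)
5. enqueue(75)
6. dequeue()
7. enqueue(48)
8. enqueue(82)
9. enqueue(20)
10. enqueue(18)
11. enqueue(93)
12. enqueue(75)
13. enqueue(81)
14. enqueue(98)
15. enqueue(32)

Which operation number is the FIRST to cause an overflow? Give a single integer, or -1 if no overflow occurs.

1. enqueue(1): size=1
2. enqueue(29): size=2
3. enqueue(68): size=3
4. enqueue(57): size=4
5. enqueue(75): size=4=cap → OVERFLOW (fail)
6. dequeue(): size=3
7. enqueue(48): size=4
8. enqueue(82): size=4=cap → OVERFLOW (fail)
9. enqueue(20): size=4=cap → OVERFLOW (fail)
10. enqueue(18): size=4=cap → OVERFLOW (fail)
11. enqueue(93): size=4=cap → OVERFLOW (fail)
12. enqueue(75): size=4=cap → OVERFLOW (fail)
13. enqueue(81): size=4=cap → OVERFLOW (fail)
14. enqueue(98): size=4=cap → OVERFLOW (fail)
15. enqueue(32): size=4=cap → OVERFLOW (fail)

Answer: 5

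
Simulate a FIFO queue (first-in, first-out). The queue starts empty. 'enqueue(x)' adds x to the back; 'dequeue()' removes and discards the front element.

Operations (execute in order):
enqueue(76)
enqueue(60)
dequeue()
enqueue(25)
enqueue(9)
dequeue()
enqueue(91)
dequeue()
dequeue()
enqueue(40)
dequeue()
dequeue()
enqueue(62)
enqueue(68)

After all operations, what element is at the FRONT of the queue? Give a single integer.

Answer: 62

Derivation:
enqueue(76): queue = [76]
enqueue(60): queue = [76, 60]
dequeue(): queue = [60]
enqueue(25): queue = [60, 25]
enqueue(9): queue = [60, 25, 9]
dequeue(): queue = [25, 9]
enqueue(91): queue = [25, 9, 91]
dequeue(): queue = [9, 91]
dequeue(): queue = [91]
enqueue(40): queue = [91, 40]
dequeue(): queue = [40]
dequeue(): queue = []
enqueue(62): queue = [62]
enqueue(68): queue = [62, 68]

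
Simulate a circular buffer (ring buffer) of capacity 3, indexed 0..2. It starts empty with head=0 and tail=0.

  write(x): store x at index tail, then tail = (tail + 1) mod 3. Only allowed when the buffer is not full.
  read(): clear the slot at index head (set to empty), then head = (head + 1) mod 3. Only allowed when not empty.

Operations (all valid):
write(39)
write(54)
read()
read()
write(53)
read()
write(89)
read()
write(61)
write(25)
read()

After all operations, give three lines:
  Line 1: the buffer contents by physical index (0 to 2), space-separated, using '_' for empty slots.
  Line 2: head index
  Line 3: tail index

write(39): buf=[39 _ _], head=0, tail=1, size=1
write(54): buf=[39 54 _], head=0, tail=2, size=2
read(): buf=[_ 54 _], head=1, tail=2, size=1
read(): buf=[_ _ _], head=2, tail=2, size=0
write(53): buf=[_ _ 53], head=2, tail=0, size=1
read(): buf=[_ _ _], head=0, tail=0, size=0
write(89): buf=[89 _ _], head=0, tail=1, size=1
read(): buf=[_ _ _], head=1, tail=1, size=0
write(61): buf=[_ 61 _], head=1, tail=2, size=1
write(25): buf=[_ 61 25], head=1, tail=0, size=2
read(): buf=[_ _ 25], head=2, tail=0, size=1

Answer: _ _ 25
2
0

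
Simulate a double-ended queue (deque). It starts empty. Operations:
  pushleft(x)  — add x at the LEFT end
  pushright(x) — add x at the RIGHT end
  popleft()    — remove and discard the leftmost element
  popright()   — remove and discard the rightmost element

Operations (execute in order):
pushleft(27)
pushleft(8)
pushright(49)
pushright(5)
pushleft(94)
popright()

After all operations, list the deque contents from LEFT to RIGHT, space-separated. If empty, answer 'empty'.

Answer: 94 8 27 49

Derivation:
pushleft(27): [27]
pushleft(8): [8, 27]
pushright(49): [8, 27, 49]
pushright(5): [8, 27, 49, 5]
pushleft(94): [94, 8, 27, 49, 5]
popright(): [94, 8, 27, 49]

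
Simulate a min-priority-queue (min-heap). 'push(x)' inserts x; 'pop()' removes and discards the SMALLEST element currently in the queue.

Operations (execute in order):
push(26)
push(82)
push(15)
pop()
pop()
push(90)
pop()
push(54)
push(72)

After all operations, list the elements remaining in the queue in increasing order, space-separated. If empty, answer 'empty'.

push(26): heap contents = [26]
push(82): heap contents = [26, 82]
push(15): heap contents = [15, 26, 82]
pop() → 15: heap contents = [26, 82]
pop() → 26: heap contents = [82]
push(90): heap contents = [82, 90]
pop() → 82: heap contents = [90]
push(54): heap contents = [54, 90]
push(72): heap contents = [54, 72, 90]

Answer: 54 72 90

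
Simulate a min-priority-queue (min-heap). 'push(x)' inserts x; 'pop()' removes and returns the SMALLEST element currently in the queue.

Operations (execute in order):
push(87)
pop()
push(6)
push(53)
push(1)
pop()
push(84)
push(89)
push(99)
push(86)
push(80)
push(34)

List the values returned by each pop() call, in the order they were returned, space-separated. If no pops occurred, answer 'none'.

push(87): heap contents = [87]
pop() → 87: heap contents = []
push(6): heap contents = [6]
push(53): heap contents = [6, 53]
push(1): heap contents = [1, 6, 53]
pop() → 1: heap contents = [6, 53]
push(84): heap contents = [6, 53, 84]
push(89): heap contents = [6, 53, 84, 89]
push(99): heap contents = [6, 53, 84, 89, 99]
push(86): heap contents = [6, 53, 84, 86, 89, 99]
push(80): heap contents = [6, 53, 80, 84, 86, 89, 99]
push(34): heap contents = [6, 34, 53, 80, 84, 86, 89, 99]

Answer: 87 1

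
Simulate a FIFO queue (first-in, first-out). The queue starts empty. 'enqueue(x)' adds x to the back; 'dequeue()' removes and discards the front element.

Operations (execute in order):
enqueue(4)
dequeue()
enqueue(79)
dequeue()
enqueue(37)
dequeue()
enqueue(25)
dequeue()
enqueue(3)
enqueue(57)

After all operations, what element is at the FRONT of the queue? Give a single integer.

enqueue(4): queue = [4]
dequeue(): queue = []
enqueue(79): queue = [79]
dequeue(): queue = []
enqueue(37): queue = [37]
dequeue(): queue = []
enqueue(25): queue = [25]
dequeue(): queue = []
enqueue(3): queue = [3]
enqueue(57): queue = [3, 57]

Answer: 3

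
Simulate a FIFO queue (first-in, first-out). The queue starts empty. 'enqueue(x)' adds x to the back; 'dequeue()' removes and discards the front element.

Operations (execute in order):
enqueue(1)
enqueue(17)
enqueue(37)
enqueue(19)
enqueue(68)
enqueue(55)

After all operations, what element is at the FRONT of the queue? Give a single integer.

enqueue(1): queue = [1]
enqueue(17): queue = [1, 17]
enqueue(37): queue = [1, 17, 37]
enqueue(19): queue = [1, 17, 37, 19]
enqueue(68): queue = [1, 17, 37, 19, 68]
enqueue(55): queue = [1, 17, 37, 19, 68, 55]

Answer: 1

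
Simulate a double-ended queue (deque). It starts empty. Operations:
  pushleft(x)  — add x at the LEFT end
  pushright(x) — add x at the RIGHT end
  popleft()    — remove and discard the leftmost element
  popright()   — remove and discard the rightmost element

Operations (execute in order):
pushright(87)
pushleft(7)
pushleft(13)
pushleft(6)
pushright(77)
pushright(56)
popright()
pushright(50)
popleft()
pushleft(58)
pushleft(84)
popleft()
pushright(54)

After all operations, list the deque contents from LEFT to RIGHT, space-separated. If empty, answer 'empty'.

pushright(87): [87]
pushleft(7): [7, 87]
pushleft(13): [13, 7, 87]
pushleft(6): [6, 13, 7, 87]
pushright(77): [6, 13, 7, 87, 77]
pushright(56): [6, 13, 7, 87, 77, 56]
popright(): [6, 13, 7, 87, 77]
pushright(50): [6, 13, 7, 87, 77, 50]
popleft(): [13, 7, 87, 77, 50]
pushleft(58): [58, 13, 7, 87, 77, 50]
pushleft(84): [84, 58, 13, 7, 87, 77, 50]
popleft(): [58, 13, 7, 87, 77, 50]
pushright(54): [58, 13, 7, 87, 77, 50, 54]

Answer: 58 13 7 87 77 50 54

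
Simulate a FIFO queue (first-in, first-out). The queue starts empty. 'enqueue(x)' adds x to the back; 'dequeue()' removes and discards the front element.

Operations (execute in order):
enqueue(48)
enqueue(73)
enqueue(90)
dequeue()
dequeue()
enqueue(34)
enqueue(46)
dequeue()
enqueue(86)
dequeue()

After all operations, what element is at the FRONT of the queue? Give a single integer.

Answer: 46

Derivation:
enqueue(48): queue = [48]
enqueue(73): queue = [48, 73]
enqueue(90): queue = [48, 73, 90]
dequeue(): queue = [73, 90]
dequeue(): queue = [90]
enqueue(34): queue = [90, 34]
enqueue(46): queue = [90, 34, 46]
dequeue(): queue = [34, 46]
enqueue(86): queue = [34, 46, 86]
dequeue(): queue = [46, 86]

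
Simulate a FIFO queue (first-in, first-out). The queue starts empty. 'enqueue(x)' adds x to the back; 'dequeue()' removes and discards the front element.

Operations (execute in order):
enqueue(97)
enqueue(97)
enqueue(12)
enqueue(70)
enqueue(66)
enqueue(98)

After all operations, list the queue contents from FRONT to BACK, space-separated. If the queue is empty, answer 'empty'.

enqueue(97): [97]
enqueue(97): [97, 97]
enqueue(12): [97, 97, 12]
enqueue(70): [97, 97, 12, 70]
enqueue(66): [97, 97, 12, 70, 66]
enqueue(98): [97, 97, 12, 70, 66, 98]

Answer: 97 97 12 70 66 98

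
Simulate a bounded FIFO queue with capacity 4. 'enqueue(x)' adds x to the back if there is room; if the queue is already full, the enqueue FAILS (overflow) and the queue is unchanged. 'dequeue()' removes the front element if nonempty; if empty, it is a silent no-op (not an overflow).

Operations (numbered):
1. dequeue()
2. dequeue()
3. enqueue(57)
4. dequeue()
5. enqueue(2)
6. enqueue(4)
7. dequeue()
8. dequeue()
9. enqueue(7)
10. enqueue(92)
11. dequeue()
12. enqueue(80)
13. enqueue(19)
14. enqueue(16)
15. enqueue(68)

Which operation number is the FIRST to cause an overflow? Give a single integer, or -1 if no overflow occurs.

Answer: 15

Derivation:
1. dequeue(): empty, no-op, size=0
2. dequeue(): empty, no-op, size=0
3. enqueue(57): size=1
4. dequeue(): size=0
5. enqueue(2): size=1
6. enqueue(4): size=2
7. dequeue(): size=1
8. dequeue(): size=0
9. enqueue(7): size=1
10. enqueue(92): size=2
11. dequeue(): size=1
12. enqueue(80): size=2
13. enqueue(19): size=3
14. enqueue(16): size=4
15. enqueue(68): size=4=cap → OVERFLOW (fail)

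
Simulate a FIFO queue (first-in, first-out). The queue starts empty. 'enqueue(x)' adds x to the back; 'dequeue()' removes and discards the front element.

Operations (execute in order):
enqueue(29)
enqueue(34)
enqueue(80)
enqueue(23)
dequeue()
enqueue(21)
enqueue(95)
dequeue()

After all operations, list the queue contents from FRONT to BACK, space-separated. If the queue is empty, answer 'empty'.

enqueue(29): [29]
enqueue(34): [29, 34]
enqueue(80): [29, 34, 80]
enqueue(23): [29, 34, 80, 23]
dequeue(): [34, 80, 23]
enqueue(21): [34, 80, 23, 21]
enqueue(95): [34, 80, 23, 21, 95]
dequeue(): [80, 23, 21, 95]

Answer: 80 23 21 95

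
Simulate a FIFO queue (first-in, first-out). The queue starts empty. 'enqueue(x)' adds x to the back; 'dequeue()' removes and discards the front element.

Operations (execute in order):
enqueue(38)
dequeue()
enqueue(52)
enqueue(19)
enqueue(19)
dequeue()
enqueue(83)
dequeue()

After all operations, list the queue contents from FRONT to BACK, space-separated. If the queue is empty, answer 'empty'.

enqueue(38): [38]
dequeue(): []
enqueue(52): [52]
enqueue(19): [52, 19]
enqueue(19): [52, 19, 19]
dequeue(): [19, 19]
enqueue(83): [19, 19, 83]
dequeue(): [19, 83]

Answer: 19 83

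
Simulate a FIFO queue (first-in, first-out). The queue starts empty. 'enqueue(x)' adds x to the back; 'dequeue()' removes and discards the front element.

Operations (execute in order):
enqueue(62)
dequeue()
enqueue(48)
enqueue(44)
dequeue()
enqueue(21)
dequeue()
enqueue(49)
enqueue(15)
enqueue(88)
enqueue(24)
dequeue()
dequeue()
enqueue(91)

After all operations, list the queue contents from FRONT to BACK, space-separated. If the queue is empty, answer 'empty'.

Answer: 15 88 24 91

Derivation:
enqueue(62): [62]
dequeue(): []
enqueue(48): [48]
enqueue(44): [48, 44]
dequeue(): [44]
enqueue(21): [44, 21]
dequeue(): [21]
enqueue(49): [21, 49]
enqueue(15): [21, 49, 15]
enqueue(88): [21, 49, 15, 88]
enqueue(24): [21, 49, 15, 88, 24]
dequeue(): [49, 15, 88, 24]
dequeue(): [15, 88, 24]
enqueue(91): [15, 88, 24, 91]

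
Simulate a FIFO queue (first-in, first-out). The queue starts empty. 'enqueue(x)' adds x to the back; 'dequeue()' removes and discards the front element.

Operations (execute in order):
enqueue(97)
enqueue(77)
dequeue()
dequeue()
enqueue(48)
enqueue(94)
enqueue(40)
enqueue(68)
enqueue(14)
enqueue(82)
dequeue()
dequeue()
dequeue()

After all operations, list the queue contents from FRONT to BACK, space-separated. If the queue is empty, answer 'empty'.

Answer: 68 14 82

Derivation:
enqueue(97): [97]
enqueue(77): [97, 77]
dequeue(): [77]
dequeue(): []
enqueue(48): [48]
enqueue(94): [48, 94]
enqueue(40): [48, 94, 40]
enqueue(68): [48, 94, 40, 68]
enqueue(14): [48, 94, 40, 68, 14]
enqueue(82): [48, 94, 40, 68, 14, 82]
dequeue(): [94, 40, 68, 14, 82]
dequeue(): [40, 68, 14, 82]
dequeue(): [68, 14, 82]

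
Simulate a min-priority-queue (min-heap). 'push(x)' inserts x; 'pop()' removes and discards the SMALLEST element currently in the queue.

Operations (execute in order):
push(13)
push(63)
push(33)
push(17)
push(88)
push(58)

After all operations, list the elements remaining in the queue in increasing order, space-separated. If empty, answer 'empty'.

push(13): heap contents = [13]
push(63): heap contents = [13, 63]
push(33): heap contents = [13, 33, 63]
push(17): heap contents = [13, 17, 33, 63]
push(88): heap contents = [13, 17, 33, 63, 88]
push(58): heap contents = [13, 17, 33, 58, 63, 88]

Answer: 13 17 33 58 63 88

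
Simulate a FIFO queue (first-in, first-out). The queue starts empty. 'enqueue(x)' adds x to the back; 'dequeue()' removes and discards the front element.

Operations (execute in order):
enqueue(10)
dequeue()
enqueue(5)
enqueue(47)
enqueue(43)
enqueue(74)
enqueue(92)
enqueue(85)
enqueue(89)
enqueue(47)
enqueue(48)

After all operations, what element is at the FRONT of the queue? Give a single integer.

Answer: 5

Derivation:
enqueue(10): queue = [10]
dequeue(): queue = []
enqueue(5): queue = [5]
enqueue(47): queue = [5, 47]
enqueue(43): queue = [5, 47, 43]
enqueue(74): queue = [5, 47, 43, 74]
enqueue(92): queue = [5, 47, 43, 74, 92]
enqueue(85): queue = [5, 47, 43, 74, 92, 85]
enqueue(89): queue = [5, 47, 43, 74, 92, 85, 89]
enqueue(47): queue = [5, 47, 43, 74, 92, 85, 89, 47]
enqueue(48): queue = [5, 47, 43, 74, 92, 85, 89, 47, 48]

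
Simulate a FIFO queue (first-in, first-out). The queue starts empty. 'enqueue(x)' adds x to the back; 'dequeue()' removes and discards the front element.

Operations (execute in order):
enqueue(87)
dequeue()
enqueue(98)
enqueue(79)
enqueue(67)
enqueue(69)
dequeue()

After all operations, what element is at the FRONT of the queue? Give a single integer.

Answer: 79

Derivation:
enqueue(87): queue = [87]
dequeue(): queue = []
enqueue(98): queue = [98]
enqueue(79): queue = [98, 79]
enqueue(67): queue = [98, 79, 67]
enqueue(69): queue = [98, 79, 67, 69]
dequeue(): queue = [79, 67, 69]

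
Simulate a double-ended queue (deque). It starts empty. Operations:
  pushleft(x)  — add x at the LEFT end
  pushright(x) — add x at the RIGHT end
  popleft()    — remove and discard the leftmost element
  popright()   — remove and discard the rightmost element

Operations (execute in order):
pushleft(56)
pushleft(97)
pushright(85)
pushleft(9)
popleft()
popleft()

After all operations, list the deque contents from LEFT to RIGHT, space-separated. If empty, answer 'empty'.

Answer: 56 85

Derivation:
pushleft(56): [56]
pushleft(97): [97, 56]
pushright(85): [97, 56, 85]
pushleft(9): [9, 97, 56, 85]
popleft(): [97, 56, 85]
popleft(): [56, 85]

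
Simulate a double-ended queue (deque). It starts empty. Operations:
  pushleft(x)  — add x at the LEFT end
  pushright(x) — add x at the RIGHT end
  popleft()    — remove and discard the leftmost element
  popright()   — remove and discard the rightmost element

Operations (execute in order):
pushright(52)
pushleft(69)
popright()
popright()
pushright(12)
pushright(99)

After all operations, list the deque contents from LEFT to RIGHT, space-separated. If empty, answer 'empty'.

pushright(52): [52]
pushleft(69): [69, 52]
popright(): [69]
popright(): []
pushright(12): [12]
pushright(99): [12, 99]

Answer: 12 99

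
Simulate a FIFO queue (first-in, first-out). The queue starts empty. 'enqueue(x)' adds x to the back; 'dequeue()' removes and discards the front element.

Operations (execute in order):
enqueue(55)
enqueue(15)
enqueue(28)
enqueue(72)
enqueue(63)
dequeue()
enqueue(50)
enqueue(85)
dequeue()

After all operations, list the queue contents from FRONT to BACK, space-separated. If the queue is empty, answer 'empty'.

enqueue(55): [55]
enqueue(15): [55, 15]
enqueue(28): [55, 15, 28]
enqueue(72): [55, 15, 28, 72]
enqueue(63): [55, 15, 28, 72, 63]
dequeue(): [15, 28, 72, 63]
enqueue(50): [15, 28, 72, 63, 50]
enqueue(85): [15, 28, 72, 63, 50, 85]
dequeue(): [28, 72, 63, 50, 85]

Answer: 28 72 63 50 85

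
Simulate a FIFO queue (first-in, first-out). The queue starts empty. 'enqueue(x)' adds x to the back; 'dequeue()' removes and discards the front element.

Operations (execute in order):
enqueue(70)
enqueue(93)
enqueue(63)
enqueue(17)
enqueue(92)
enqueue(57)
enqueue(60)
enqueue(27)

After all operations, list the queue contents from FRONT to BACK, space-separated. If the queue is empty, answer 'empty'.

enqueue(70): [70]
enqueue(93): [70, 93]
enqueue(63): [70, 93, 63]
enqueue(17): [70, 93, 63, 17]
enqueue(92): [70, 93, 63, 17, 92]
enqueue(57): [70, 93, 63, 17, 92, 57]
enqueue(60): [70, 93, 63, 17, 92, 57, 60]
enqueue(27): [70, 93, 63, 17, 92, 57, 60, 27]

Answer: 70 93 63 17 92 57 60 27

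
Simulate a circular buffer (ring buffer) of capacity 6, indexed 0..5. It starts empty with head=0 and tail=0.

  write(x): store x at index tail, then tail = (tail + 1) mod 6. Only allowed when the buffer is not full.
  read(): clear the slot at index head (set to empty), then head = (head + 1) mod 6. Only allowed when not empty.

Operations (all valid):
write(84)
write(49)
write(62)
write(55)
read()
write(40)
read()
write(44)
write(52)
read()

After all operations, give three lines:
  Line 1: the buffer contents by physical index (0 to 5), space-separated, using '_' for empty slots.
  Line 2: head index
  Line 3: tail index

write(84): buf=[84 _ _ _ _ _], head=0, tail=1, size=1
write(49): buf=[84 49 _ _ _ _], head=0, tail=2, size=2
write(62): buf=[84 49 62 _ _ _], head=0, tail=3, size=3
write(55): buf=[84 49 62 55 _ _], head=0, tail=4, size=4
read(): buf=[_ 49 62 55 _ _], head=1, tail=4, size=3
write(40): buf=[_ 49 62 55 40 _], head=1, tail=5, size=4
read(): buf=[_ _ 62 55 40 _], head=2, tail=5, size=3
write(44): buf=[_ _ 62 55 40 44], head=2, tail=0, size=4
write(52): buf=[52 _ 62 55 40 44], head=2, tail=1, size=5
read(): buf=[52 _ _ 55 40 44], head=3, tail=1, size=4

Answer: 52 _ _ 55 40 44
3
1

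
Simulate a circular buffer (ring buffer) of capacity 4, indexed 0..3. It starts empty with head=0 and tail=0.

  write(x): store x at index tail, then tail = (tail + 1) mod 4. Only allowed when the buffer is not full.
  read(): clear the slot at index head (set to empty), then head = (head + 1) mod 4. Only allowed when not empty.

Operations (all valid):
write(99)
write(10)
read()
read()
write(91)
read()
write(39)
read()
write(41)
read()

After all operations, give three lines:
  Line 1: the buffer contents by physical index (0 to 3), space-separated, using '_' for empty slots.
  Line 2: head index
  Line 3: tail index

Answer: _ _ _ _
1
1

Derivation:
write(99): buf=[99 _ _ _], head=0, tail=1, size=1
write(10): buf=[99 10 _ _], head=0, tail=2, size=2
read(): buf=[_ 10 _ _], head=1, tail=2, size=1
read(): buf=[_ _ _ _], head=2, tail=2, size=0
write(91): buf=[_ _ 91 _], head=2, tail=3, size=1
read(): buf=[_ _ _ _], head=3, tail=3, size=0
write(39): buf=[_ _ _ 39], head=3, tail=0, size=1
read(): buf=[_ _ _ _], head=0, tail=0, size=0
write(41): buf=[41 _ _ _], head=0, tail=1, size=1
read(): buf=[_ _ _ _], head=1, tail=1, size=0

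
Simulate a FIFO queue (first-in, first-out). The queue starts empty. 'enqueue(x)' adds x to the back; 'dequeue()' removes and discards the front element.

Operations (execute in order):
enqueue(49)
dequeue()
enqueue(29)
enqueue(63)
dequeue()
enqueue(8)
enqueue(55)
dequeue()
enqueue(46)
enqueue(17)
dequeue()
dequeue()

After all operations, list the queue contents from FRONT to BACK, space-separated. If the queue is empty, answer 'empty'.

enqueue(49): [49]
dequeue(): []
enqueue(29): [29]
enqueue(63): [29, 63]
dequeue(): [63]
enqueue(8): [63, 8]
enqueue(55): [63, 8, 55]
dequeue(): [8, 55]
enqueue(46): [8, 55, 46]
enqueue(17): [8, 55, 46, 17]
dequeue(): [55, 46, 17]
dequeue(): [46, 17]

Answer: 46 17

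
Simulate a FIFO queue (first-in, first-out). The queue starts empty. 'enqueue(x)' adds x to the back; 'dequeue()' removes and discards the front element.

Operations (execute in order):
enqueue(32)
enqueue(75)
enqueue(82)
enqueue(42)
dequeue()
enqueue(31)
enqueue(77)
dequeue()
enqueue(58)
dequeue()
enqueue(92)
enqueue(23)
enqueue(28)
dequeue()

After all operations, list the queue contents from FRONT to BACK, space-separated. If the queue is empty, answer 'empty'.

Answer: 31 77 58 92 23 28

Derivation:
enqueue(32): [32]
enqueue(75): [32, 75]
enqueue(82): [32, 75, 82]
enqueue(42): [32, 75, 82, 42]
dequeue(): [75, 82, 42]
enqueue(31): [75, 82, 42, 31]
enqueue(77): [75, 82, 42, 31, 77]
dequeue(): [82, 42, 31, 77]
enqueue(58): [82, 42, 31, 77, 58]
dequeue(): [42, 31, 77, 58]
enqueue(92): [42, 31, 77, 58, 92]
enqueue(23): [42, 31, 77, 58, 92, 23]
enqueue(28): [42, 31, 77, 58, 92, 23, 28]
dequeue(): [31, 77, 58, 92, 23, 28]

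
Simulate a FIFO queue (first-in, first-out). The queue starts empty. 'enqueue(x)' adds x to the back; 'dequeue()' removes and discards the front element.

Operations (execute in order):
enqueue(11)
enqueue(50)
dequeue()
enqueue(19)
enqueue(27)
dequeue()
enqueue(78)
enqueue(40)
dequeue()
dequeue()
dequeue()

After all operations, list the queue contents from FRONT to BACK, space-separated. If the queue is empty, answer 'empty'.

enqueue(11): [11]
enqueue(50): [11, 50]
dequeue(): [50]
enqueue(19): [50, 19]
enqueue(27): [50, 19, 27]
dequeue(): [19, 27]
enqueue(78): [19, 27, 78]
enqueue(40): [19, 27, 78, 40]
dequeue(): [27, 78, 40]
dequeue(): [78, 40]
dequeue(): [40]

Answer: 40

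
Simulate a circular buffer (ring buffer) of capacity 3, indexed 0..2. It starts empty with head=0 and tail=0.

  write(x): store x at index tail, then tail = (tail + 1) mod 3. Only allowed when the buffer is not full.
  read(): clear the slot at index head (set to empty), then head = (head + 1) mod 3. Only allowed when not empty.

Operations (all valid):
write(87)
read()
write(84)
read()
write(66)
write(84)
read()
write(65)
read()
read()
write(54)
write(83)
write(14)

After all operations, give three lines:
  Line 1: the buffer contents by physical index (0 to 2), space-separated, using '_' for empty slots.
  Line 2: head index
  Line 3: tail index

Answer: 83 14 54
2
2

Derivation:
write(87): buf=[87 _ _], head=0, tail=1, size=1
read(): buf=[_ _ _], head=1, tail=1, size=0
write(84): buf=[_ 84 _], head=1, tail=2, size=1
read(): buf=[_ _ _], head=2, tail=2, size=0
write(66): buf=[_ _ 66], head=2, tail=0, size=1
write(84): buf=[84 _ 66], head=2, tail=1, size=2
read(): buf=[84 _ _], head=0, tail=1, size=1
write(65): buf=[84 65 _], head=0, tail=2, size=2
read(): buf=[_ 65 _], head=1, tail=2, size=1
read(): buf=[_ _ _], head=2, tail=2, size=0
write(54): buf=[_ _ 54], head=2, tail=0, size=1
write(83): buf=[83 _ 54], head=2, tail=1, size=2
write(14): buf=[83 14 54], head=2, tail=2, size=3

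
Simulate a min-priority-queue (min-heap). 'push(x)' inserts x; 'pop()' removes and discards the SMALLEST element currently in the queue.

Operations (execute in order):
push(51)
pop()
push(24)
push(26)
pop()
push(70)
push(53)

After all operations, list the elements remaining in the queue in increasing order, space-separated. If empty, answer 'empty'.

Answer: 26 53 70

Derivation:
push(51): heap contents = [51]
pop() → 51: heap contents = []
push(24): heap contents = [24]
push(26): heap contents = [24, 26]
pop() → 24: heap contents = [26]
push(70): heap contents = [26, 70]
push(53): heap contents = [26, 53, 70]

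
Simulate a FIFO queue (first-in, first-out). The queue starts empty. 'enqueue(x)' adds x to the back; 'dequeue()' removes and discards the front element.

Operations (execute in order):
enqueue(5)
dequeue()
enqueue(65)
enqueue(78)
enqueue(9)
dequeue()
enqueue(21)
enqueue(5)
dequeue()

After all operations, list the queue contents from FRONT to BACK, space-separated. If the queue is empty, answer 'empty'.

enqueue(5): [5]
dequeue(): []
enqueue(65): [65]
enqueue(78): [65, 78]
enqueue(9): [65, 78, 9]
dequeue(): [78, 9]
enqueue(21): [78, 9, 21]
enqueue(5): [78, 9, 21, 5]
dequeue(): [9, 21, 5]

Answer: 9 21 5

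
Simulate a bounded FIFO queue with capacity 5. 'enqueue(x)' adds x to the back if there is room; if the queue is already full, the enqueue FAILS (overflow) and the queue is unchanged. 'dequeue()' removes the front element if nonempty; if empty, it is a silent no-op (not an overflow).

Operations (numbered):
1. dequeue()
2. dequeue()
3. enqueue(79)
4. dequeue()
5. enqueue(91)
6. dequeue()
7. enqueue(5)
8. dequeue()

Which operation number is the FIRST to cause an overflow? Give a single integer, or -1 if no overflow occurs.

Answer: -1

Derivation:
1. dequeue(): empty, no-op, size=0
2. dequeue(): empty, no-op, size=0
3. enqueue(79): size=1
4. dequeue(): size=0
5. enqueue(91): size=1
6. dequeue(): size=0
7. enqueue(5): size=1
8. dequeue(): size=0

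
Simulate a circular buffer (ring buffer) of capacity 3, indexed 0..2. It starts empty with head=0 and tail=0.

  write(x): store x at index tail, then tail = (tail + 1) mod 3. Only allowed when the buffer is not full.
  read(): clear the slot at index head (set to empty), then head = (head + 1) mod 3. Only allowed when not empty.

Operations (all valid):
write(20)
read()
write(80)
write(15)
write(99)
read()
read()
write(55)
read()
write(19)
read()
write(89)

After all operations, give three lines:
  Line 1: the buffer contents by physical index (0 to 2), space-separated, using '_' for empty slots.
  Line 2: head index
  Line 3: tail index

Answer: 89 _ 19
2
1

Derivation:
write(20): buf=[20 _ _], head=0, tail=1, size=1
read(): buf=[_ _ _], head=1, tail=1, size=0
write(80): buf=[_ 80 _], head=1, tail=2, size=1
write(15): buf=[_ 80 15], head=1, tail=0, size=2
write(99): buf=[99 80 15], head=1, tail=1, size=3
read(): buf=[99 _ 15], head=2, tail=1, size=2
read(): buf=[99 _ _], head=0, tail=1, size=1
write(55): buf=[99 55 _], head=0, tail=2, size=2
read(): buf=[_ 55 _], head=1, tail=2, size=1
write(19): buf=[_ 55 19], head=1, tail=0, size=2
read(): buf=[_ _ 19], head=2, tail=0, size=1
write(89): buf=[89 _ 19], head=2, tail=1, size=2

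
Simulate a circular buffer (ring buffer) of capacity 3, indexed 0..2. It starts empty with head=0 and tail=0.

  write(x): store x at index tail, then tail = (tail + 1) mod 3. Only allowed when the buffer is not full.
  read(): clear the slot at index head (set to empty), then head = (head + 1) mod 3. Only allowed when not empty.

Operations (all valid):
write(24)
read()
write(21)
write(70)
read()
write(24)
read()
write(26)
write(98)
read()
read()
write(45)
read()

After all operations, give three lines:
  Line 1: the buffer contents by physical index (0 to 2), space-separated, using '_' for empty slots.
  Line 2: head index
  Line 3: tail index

write(24): buf=[24 _ _], head=0, tail=1, size=1
read(): buf=[_ _ _], head=1, tail=1, size=0
write(21): buf=[_ 21 _], head=1, tail=2, size=1
write(70): buf=[_ 21 70], head=1, tail=0, size=2
read(): buf=[_ _ 70], head=2, tail=0, size=1
write(24): buf=[24 _ 70], head=2, tail=1, size=2
read(): buf=[24 _ _], head=0, tail=1, size=1
write(26): buf=[24 26 _], head=0, tail=2, size=2
write(98): buf=[24 26 98], head=0, tail=0, size=3
read(): buf=[_ 26 98], head=1, tail=0, size=2
read(): buf=[_ _ 98], head=2, tail=0, size=1
write(45): buf=[45 _ 98], head=2, tail=1, size=2
read(): buf=[45 _ _], head=0, tail=1, size=1

Answer: 45 _ _
0
1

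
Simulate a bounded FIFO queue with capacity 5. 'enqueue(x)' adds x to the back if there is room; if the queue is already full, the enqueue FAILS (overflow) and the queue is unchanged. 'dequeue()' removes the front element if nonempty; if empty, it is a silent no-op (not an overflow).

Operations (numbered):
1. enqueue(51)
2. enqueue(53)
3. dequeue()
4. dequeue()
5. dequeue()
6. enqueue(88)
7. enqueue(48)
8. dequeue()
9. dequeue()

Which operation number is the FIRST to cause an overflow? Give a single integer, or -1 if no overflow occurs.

Answer: -1

Derivation:
1. enqueue(51): size=1
2. enqueue(53): size=2
3. dequeue(): size=1
4. dequeue(): size=0
5. dequeue(): empty, no-op, size=0
6. enqueue(88): size=1
7. enqueue(48): size=2
8. dequeue(): size=1
9. dequeue(): size=0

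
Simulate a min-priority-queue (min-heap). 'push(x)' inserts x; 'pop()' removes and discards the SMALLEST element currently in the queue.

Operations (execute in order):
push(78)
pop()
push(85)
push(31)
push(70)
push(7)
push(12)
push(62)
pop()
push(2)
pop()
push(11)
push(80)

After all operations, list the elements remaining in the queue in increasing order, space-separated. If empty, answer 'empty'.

Answer: 11 12 31 62 70 80 85

Derivation:
push(78): heap contents = [78]
pop() → 78: heap contents = []
push(85): heap contents = [85]
push(31): heap contents = [31, 85]
push(70): heap contents = [31, 70, 85]
push(7): heap contents = [7, 31, 70, 85]
push(12): heap contents = [7, 12, 31, 70, 85]
push(62): heap contents = [7, 12, 31, 62, 70, 85]
pop() → 7: heap contents = [12, 31, 62, 70, 85]
push(2): heap contents = [2, 12, 31, 62, 70, 85]
pop() → 2: heap contents = [12, 31, 62, 70, 85]
push(11): heap contents = [11, 12, 31, 62, 70, 85]
push(80): heap contents = [11, 12, 31, 62, 70, 80, 85]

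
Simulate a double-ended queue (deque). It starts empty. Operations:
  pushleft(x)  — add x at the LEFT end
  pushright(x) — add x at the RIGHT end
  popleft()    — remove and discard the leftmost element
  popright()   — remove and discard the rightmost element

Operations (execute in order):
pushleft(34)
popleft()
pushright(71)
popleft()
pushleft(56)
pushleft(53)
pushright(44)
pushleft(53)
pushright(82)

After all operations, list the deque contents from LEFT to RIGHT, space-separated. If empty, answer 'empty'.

pushleft(34): [34]
popleft(): []
pushright(71): [71]
popleft(): []
pushleft(56): [56]
pushleft(53): [53, 56]
pushright(44): [53, 56, 44]
pushleft(53): [53, 53, 56, 44]
pushright(82): [53, 53, 56, 44, 82]

Answer: 53 53 56 44 82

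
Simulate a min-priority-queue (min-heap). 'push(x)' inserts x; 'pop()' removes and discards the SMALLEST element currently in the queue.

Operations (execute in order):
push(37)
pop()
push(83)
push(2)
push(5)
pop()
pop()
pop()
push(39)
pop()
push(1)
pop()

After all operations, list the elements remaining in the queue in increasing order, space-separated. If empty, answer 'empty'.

Answer: empty

Derivation:
push(37): heap contents = [37]
pop() → 37: heap contents = []
push(83): heap contents = [83]
push(2): heap contents = [2, 83]
push(5): heap contents = [2, 5, 83]
pop() → 2: heap contents = [5, 83]
pop() → 5: heap contents = [83]
pop() → 83: heap contents = []
push(39): heap contents = [39]
pop() → 39: heap contents = []
push(1): heap contents = [1]
pop() → 1: heap contents = []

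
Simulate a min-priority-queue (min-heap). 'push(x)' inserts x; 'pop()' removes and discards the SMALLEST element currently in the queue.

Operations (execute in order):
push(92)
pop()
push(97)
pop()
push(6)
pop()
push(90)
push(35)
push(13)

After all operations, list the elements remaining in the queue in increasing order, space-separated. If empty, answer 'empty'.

push(92): heap contents = [92]
pop() → 92: heap contents = []
push(97): heap contents = [97]
pop() → 97: heap contents = []
push(6): heap contents = [6]
pop() → 6: heap contents = []
push(90): heap contents = [90]
push(35): heap contents = [35, 90]
push(13): heap contents = [13, 35, 90]

Answer: 13 35 90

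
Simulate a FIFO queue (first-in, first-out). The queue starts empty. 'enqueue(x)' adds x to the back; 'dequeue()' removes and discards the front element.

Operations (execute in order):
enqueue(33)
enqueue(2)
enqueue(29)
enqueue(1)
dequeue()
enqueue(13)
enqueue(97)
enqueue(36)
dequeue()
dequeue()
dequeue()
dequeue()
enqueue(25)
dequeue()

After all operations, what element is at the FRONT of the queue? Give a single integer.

Answer: 36

Derivation:
enqueue(33): queue = [33]
enqueue(2): queue = [33, 2]
enqueue(29): queue = [33, 2, 29]
enqueue(1): queue = [33, 2, 29, 1]
dequeue(): queue = [2, 29, 1]
enqueue(13): queue = [2, 29, 1, 13]
enqueue(97): queue = [2, 29, 1, 13, 97]
enqueue(36): queue = [2, 29, 1, 13, 97, 36]
dequeue(): queue = [29, 1, 13, 97, 36]
dequeue(): queue = [1, 13, 97, 36]
dequeue(): queue = [13, 97, 36]
dequeue(): queue = [97, 36]
enqueue(25): queue = [97, 36, 25]
dequeue(): queue = [36, 25]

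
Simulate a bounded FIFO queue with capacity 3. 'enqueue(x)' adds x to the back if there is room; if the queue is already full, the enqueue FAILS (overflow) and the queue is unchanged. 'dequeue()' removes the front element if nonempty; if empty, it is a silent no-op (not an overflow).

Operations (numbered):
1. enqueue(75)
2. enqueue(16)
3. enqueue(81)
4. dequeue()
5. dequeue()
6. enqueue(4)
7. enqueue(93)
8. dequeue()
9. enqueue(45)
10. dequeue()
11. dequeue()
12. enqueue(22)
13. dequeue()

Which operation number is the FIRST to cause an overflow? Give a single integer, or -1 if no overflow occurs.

1. enqueue(75): size=1
2. enqueue(16): size=2
3. enqueue(81): size=3
4. dequeue(): size=2
5. dequeue(): size=1
6. enqueue(4): size=2
7. enqueue(93): size=3
8. dequeue(): size=2
9. enqueue(45): size=3
10. dequeue(): size=2
11. dequeue(): size=1
12. enqueue(22): size=2
13. dequeue(): size=1

Answer: -1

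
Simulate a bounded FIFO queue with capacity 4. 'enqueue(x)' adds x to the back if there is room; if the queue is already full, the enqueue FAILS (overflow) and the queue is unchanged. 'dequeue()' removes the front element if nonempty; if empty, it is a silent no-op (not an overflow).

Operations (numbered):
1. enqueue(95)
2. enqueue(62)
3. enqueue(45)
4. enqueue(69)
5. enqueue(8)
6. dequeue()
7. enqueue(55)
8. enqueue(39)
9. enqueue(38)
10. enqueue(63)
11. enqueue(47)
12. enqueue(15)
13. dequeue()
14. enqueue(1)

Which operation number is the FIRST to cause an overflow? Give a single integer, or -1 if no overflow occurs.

1. enqueue(95): size=1
2. enqueue(62): size=2
3. enqueue(45): size=3
4. enqueue(69): size=4
5. enqueue(8): size=4=cap → OVERFLOW (fail)
6. dequeue(): size=3
7. enqueue(55): size=4
8. enqueue(39): size=4=cap → OVERFLOW (fail)
9. enqueue(38): size=4=cap → OVERFLOW (fail)
10. enqueue(63): size=4=cap → OVERFLOW (fail)
11. enqueue(47): size=4=cap → OVERFLOW (fail)
12. enqueue(15): size=4=cap → OVERFLOW (fail)
13. dequeue(): size=3
14. enqueue(1): size=4

Answer: 5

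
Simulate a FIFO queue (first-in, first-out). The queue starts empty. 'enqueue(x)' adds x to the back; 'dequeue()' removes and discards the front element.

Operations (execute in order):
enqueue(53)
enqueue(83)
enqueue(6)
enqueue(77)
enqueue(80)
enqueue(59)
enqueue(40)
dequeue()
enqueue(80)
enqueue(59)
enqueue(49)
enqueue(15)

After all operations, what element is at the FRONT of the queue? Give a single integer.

enqueue(53): queue = [53]
enqueue(83): queue = [53, 83]
enqueue(6): queue = [53, 83, 6]
enqueue(77): queue = [53, 83, 6, 77]
enqueue(80): queue = [53, 83, 6, 77, 80]
enqueue(59): queue = [53, 83, 6, 77, 80, 59]
enqueue(40): queue = [53, 83, 6, 77, 80, 59, 40]
dequeue(): queue = [83, 6, 77, 80, 59, 40]
enqueue(80): queue = [83, 6, 77, 80, 59, 40, 80]
enqueue(59): queue = [83, 6, 77, 80, 59, 40, 80, 59]
enqueue(49): queue = [83, 6, 77, 80, 59, 40, 80, 59, 49]
enqueue(15): queue = [83, 6, 77, 80, 59, 40, 80, 59, 49, 15]

Answer: 83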